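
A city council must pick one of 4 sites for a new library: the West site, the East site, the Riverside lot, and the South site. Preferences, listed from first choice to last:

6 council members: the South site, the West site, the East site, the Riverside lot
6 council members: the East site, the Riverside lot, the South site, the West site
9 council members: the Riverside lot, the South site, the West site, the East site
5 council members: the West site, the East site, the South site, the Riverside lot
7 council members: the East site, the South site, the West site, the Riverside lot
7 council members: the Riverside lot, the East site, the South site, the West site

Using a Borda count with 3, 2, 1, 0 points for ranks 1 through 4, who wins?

the East site

the West site: 6·2 + 6·0 + 9·1 + 5·3 + 7·1 + 7·0 = 43
the East site: 6·1 + 6·3 + 9·0 + 5·2 + 7·3 + 7·2 = 69
the Riverside lot: 6·0 + 6·2 + 9·3 + 5·0 + 7·0 + 7·3 = 60
the South site: 6·3 + 6·1 + 9·2 + 5·1 + 7·2 + 7·1 = 68
the East site has the highest Borda score (69).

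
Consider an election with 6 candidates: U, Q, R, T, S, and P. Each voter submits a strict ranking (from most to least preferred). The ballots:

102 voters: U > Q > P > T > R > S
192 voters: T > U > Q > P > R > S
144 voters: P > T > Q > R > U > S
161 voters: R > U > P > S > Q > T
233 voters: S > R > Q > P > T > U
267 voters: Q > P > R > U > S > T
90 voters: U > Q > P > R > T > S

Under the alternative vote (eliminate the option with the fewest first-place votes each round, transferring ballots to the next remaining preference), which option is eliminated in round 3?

Round 1: U 192, Q 267, R 161, T 192, S 233, P 144. Eliminate P.
Round 2: U 192, Q 267, R 161, T 336, S 233. Eliminate R.
Round 3: U 353, Q 267, T 336, S 233. Eliminate S.

S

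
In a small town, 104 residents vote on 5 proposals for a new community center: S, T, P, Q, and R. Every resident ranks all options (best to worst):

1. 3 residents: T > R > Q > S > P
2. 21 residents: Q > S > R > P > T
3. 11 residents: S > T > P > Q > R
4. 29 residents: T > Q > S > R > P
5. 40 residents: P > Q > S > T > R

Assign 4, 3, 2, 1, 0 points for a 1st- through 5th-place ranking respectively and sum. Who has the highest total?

Q

S: 3·1 + 21·3 + 11·4 + 29·2 + 40·2 = 248
T: 3·4 + 21·0 + 11·3 + 29·4 + 40·1 = 201
P: 3·0 + 21·1 + 11·2 + 29·0 + 40·4 = 203
Q: 3·2 + 21·4 + 11·1 + 29·3 + 40·3 = 308
R: 3·3 + 21·2 + 11·0 + 29·1 + 40·0 = 80
Q has the highest Borda score (308).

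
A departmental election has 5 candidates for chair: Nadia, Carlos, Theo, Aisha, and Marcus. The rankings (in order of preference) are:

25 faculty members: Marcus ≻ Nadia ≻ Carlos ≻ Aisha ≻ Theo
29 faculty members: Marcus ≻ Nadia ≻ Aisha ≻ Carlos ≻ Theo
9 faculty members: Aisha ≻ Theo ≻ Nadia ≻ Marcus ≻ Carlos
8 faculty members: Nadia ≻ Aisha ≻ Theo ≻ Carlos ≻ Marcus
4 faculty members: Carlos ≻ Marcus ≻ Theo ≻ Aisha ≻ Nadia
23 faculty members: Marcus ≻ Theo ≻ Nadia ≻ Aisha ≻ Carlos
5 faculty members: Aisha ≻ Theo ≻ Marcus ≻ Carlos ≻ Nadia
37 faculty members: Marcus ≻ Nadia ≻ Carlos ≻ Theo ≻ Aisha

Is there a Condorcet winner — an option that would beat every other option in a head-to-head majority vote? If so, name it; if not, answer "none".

Marcus vs Nadia: 123–17 for Marcus.
Marcus vs Carlos: 128–12 for Marcus.
Marcus vs Theo: 118–22 for Marcus.
Marcus vs Aisha: 118–22 for Marcus.
Marcus beats every other option head-to-head.

Marcus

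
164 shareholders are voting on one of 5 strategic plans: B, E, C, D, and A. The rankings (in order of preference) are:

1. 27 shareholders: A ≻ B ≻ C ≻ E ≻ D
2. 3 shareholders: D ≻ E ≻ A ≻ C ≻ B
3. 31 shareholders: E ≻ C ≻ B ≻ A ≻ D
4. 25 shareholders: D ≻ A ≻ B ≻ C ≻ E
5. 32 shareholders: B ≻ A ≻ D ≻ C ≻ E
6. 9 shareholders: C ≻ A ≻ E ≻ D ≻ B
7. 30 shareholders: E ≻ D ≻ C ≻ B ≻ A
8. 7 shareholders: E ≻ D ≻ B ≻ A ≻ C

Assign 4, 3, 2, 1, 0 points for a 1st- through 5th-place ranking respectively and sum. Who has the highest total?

B

B: 27·3 + 3·0 + 31·2 + 25·2 + 32·4 + 9·0 + 30·1 + 7·2 = 365
E: 27·1 + 3·3 + 31·4 + 25·0 + 32·0 + 9·2 + 30·4 + 7·4 = 326
C: 27·2 + 3·1 + 31·3 + 25·1 + 32·1 + 9·4 + 30·2 + 7·0 = 303
D: 27·0 + 3·4 + 31·0 + 25·4 + 32·2 + 9·1 + 30·3 + 7·3 = 296
A: 27·4 + 3·2 + 31·1 + 25·3 + 32·3 + 9·3 + 30·0 + 7·1 = 350
B has the highest Borda score (365).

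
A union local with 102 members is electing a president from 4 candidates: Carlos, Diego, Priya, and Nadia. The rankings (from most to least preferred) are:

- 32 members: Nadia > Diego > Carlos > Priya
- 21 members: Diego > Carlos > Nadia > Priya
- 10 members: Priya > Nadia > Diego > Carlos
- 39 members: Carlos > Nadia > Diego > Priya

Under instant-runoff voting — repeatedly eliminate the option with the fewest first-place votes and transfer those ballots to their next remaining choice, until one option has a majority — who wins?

Round 1: Carlos 39, Diego 21, Priya 10, Nadia 32. Eliminate Priya.
Round 2: Carlos 39, Diego 21, Nadia 42. Eliminate Diego.
Round 3: Carlos 60, Nadia 42. Carlos has a majority.

Carlos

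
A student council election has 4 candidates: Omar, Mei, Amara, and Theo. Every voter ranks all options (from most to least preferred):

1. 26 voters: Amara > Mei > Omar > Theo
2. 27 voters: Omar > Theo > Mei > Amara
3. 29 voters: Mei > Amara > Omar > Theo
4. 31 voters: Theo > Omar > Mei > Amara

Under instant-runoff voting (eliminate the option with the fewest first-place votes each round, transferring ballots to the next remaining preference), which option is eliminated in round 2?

Round 1: Omar 27, Mei 29, Amara 26, Theo 31. Eliminate Amara.
Round 2: Omar 27, Mei 55, Theo 31. Eliminate Omar.

Omar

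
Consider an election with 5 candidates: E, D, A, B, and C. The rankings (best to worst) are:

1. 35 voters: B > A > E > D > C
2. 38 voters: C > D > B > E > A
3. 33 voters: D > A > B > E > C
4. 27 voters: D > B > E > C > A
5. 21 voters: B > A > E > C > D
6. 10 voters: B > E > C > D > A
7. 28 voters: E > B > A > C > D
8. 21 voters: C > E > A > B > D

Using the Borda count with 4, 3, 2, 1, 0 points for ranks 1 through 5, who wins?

B

E: 35·2 + 38·1 + 33·1 + 27·2 + 21·2 + 10·3 + 28·4 + 21·3 = 442
D: 35·1 + 38·3 + 33·4 + 27·4 + 21·0 + 10·1 + 28·0 + 21·0 = 399
A: 35·3 + 38·0 + 33·3 + 27·0 + 21·3 + 10·0 + 28·2 + 21·2 = 365
B: 35·4 + 38·2 + 33·2 + 27·3 + 21·4 + 10·4 + 28·3 + 21·1 = 592
C: 35·0 + 38·4 + 33·0 + 27·1 + 21·1 + 10·2 + 28·1 + 21·4 = 332
B has the highest Borda score (592).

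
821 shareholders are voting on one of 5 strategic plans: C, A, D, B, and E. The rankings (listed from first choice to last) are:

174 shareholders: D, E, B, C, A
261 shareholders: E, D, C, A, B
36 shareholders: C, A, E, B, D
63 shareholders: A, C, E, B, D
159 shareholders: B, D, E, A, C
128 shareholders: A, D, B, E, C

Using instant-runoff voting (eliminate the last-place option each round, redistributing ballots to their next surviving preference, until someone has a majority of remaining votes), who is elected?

D

Round 1: C 36, A 191, D 174, B 159, E 261. Eliminate C.
Round 2: A 227, D 174, B 159, E 261. Eliminate B.
Round 3: A 227, D 333, E 261. Eliminate A.
Round 4: D 461, E 360. D has a majority.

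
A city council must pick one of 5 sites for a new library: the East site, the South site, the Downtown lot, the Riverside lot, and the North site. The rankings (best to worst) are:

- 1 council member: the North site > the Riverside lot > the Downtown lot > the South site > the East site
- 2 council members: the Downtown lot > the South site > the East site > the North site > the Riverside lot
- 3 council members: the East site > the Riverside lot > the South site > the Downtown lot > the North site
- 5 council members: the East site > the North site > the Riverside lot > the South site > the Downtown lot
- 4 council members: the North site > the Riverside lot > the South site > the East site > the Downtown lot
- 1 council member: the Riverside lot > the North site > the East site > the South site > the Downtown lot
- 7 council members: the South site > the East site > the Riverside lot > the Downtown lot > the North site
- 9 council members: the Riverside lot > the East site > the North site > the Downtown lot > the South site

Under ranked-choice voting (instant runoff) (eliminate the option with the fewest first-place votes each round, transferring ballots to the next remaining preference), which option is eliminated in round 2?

Round 1: the East site 8, the South site 7, the Downtown lot 2, the Riverside lot 10, the North site 5. Eliminate the Downtown lot.
Round 2: the East site 8, the South site 9, the Riverside lot 10, the North site 5. Eliminate the North site.

the North site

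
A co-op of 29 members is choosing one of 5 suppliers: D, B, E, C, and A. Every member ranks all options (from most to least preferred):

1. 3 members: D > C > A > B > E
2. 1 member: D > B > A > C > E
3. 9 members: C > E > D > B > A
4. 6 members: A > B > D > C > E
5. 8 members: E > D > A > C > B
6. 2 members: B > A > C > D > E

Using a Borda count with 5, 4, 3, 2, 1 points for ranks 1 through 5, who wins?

D

D: 3·5 + 1·5 + 9·3 + 6·3 + 8·4 + 2·2 = 101
B: 3·2 + 1·4 + 9·2 + 6·4 + 8·1 + 2·5 = 70
E: 3·1 + 1·1 + 9·4 + 6·1 + 8·5 + 2·1 = 88
C: 3·4 + 1·2 + 9·5 + 6·2 + 8·2 + 2·3 = 93
A: 3·3 + 1·3 + 9·1 + 6·5 + 8·3 + 2·4 = 83
D has the highest Borda score (101).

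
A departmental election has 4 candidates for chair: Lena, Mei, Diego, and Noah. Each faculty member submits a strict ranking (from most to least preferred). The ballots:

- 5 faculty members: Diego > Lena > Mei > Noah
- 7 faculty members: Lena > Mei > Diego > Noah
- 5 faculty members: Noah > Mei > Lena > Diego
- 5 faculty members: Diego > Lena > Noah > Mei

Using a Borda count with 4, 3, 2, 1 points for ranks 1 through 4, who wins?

Lena

Lena: 5·3 + 7·4 + 5·2 + 5·3 = 68
Mei: 5·2 + 7·3 + 5·3 + 5·1 = 51
Diego: 5·4 + 7·2 + 5·1 + 5·4 = 59
Noah: 5·1 + 7·1 + 5·4 + 5·2 = 42
Lena has the highest Borda score (68).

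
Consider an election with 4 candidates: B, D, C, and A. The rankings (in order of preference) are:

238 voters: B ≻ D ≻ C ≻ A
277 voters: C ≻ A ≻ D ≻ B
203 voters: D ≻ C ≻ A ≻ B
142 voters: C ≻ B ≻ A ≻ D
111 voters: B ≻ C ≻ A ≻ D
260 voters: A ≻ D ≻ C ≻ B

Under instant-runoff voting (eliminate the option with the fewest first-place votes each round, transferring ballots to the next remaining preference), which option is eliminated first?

D

Round 1: B 349, D 203, C 419, A 260. Eliminate D.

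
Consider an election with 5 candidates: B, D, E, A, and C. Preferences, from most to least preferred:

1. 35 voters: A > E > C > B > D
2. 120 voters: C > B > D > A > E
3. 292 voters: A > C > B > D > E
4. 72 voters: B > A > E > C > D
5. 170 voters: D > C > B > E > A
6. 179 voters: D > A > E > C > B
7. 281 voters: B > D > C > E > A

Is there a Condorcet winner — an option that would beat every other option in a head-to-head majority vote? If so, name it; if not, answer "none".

none

Checking pairwise contests:
C beats B 796–353.
B beats D 800–349.
B beats E 935–214.
B beats A 643–506.
D beats C 630–519.
Every option loses at least one head-to-head, so there is no Condorcet winner.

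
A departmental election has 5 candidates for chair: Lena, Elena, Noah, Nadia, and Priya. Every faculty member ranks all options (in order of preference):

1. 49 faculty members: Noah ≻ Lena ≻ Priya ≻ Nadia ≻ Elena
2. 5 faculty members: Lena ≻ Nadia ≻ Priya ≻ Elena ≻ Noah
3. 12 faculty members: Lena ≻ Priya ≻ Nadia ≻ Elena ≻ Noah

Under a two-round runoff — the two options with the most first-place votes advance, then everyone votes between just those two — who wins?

Noah

Round 1 first-place votes: Lena 17, Elena 0, Noah 49, Nadia 0, Priya 0.
Noah and Lena advance.
Runoff: Noah is preferred to Lena by 49 voters; Lena by 17.
Noah wins the runoff.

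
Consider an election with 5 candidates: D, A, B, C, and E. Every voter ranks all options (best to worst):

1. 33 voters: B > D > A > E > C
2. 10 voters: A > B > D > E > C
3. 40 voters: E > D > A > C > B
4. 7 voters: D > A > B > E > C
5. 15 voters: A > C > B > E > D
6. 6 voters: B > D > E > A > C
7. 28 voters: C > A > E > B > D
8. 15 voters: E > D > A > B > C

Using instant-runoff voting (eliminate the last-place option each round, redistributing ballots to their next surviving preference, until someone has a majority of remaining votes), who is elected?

A

Round 1: D 7, A 25, B 39, C 28, E 55. Eliminate D.
Round 2: A 32, B 39, C 28, E 55. Eliminate C.
Round 3: A 60, B 39, E 55. Eliminate B.
Round 4: A 93, E 61. A has a majority.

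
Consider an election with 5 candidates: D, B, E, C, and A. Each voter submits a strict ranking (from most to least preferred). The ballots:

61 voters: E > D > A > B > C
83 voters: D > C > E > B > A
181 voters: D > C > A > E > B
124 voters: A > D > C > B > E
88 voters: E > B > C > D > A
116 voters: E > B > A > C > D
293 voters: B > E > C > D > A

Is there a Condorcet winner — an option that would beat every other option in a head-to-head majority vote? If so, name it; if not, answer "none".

E vs D: 558–388 for E.
E vs B: 529–417 for E.
E vs C: 558–388 for E.
E vs A: 641–305 for E.
E beats every other option head-to-head.

E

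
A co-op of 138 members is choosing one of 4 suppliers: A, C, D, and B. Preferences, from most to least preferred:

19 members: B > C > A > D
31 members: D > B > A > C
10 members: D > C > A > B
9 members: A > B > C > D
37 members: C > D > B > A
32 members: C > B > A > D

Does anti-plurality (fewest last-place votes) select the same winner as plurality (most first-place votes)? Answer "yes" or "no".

no

Anti-plurality — last-place votes: A 37, C 31, D 60, B 10. Winner: B.
Plurality — first-place votes: A 9, C 69, D 41, B 19. Winner: C.
The two methods disagree.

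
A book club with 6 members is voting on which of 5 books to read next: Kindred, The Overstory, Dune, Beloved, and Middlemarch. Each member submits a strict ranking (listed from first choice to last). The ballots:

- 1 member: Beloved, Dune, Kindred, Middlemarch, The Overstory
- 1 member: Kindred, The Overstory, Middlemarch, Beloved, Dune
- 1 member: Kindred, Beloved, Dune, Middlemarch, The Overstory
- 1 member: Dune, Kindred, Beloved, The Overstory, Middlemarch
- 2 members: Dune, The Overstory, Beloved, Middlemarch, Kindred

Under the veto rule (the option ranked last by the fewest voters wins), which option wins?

Beloved

Last-place votes: Kindred 2, The Overstory 2, Dune 1, Beloved 0, Middlemarch 1.
Beloved is ranked last by the fewest voters, so Beloved wins.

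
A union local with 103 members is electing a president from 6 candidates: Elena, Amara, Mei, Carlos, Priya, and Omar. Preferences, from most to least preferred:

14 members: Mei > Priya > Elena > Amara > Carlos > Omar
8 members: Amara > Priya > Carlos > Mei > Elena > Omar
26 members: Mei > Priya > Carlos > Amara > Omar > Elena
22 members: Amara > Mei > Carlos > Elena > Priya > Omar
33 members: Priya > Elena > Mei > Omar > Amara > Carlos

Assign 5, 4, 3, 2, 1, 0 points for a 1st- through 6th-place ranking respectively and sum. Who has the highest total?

Elena: 14·3 + 8·1 + 26·0 + 22·2 + 33·4 = 226
Amara: 14·2 + 8·5 + 26·2 + 22·5 + 33·1 = 263
Mei: 14·5 + 8·2 + 26·5 + 22·4 + 33·3 = 403
Carlos: 14·1 + 8·3 + 26·3 + 22·3 + 33·0 = 182
Priya: 14·4 + 8·4 + 26·4 + 22·1 + 33·5 = 379
Omar: 14·0 + 8·0 + 26·1 + 22·0 + 33·2 = 92
Mei has the highest Borda score (403).

Mei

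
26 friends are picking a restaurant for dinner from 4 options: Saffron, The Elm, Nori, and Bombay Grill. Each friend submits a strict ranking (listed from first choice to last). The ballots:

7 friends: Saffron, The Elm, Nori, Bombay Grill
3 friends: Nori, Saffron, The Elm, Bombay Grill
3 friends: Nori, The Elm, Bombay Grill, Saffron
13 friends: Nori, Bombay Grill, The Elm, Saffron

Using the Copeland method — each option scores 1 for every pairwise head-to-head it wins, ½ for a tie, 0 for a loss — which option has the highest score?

Saffron: loses to The Elm, Nori, and Bombay Grill → score 0.
The Elm: beats Saffron; ties Bombay Grill; loses to Nori → score 1.5.
Nori: beats Saffron, The Elm, and Bombay Grill → score 3.
Bombay Grill: beats Saffron; ties The Elm; loses to Nori → score 1.5.
Nori has the best pairwise record.

Nori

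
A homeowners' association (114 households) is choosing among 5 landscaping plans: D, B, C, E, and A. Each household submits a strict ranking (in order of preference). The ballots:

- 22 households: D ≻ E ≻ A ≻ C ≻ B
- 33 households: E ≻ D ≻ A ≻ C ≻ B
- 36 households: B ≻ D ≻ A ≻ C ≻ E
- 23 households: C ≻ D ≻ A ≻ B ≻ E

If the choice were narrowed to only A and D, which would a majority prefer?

Voters preferring A to D: 0; preferring D to A: 114.
D wins the head-to-head.

D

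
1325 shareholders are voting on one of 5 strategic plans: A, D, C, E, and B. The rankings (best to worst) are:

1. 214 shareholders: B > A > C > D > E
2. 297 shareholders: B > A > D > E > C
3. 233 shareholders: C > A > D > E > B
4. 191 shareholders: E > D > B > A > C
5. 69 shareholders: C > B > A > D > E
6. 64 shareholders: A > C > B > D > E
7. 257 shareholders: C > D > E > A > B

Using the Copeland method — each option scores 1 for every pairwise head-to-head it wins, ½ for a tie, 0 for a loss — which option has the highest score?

A: beats D, C, and E; loses to B → score 3.
D: beats E and B; loses to A and C → score 2.
C: beats D and E; loses to A and B → score 2.
E: beats B; loses to A, D, and C → score 1.
B: beats A and C; loses to D and E → score 2.
A has the best pairwise record.

A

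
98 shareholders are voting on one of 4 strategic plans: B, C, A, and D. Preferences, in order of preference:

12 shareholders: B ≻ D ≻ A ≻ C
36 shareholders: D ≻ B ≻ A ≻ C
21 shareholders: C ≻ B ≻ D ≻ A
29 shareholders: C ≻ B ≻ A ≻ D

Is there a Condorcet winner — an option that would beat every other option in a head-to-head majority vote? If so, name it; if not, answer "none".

C vs B: 50–48 for C.
C vs A: 50–48 for C.
C vs D: 50–48 for C.
C beats every other option head-to-head.

C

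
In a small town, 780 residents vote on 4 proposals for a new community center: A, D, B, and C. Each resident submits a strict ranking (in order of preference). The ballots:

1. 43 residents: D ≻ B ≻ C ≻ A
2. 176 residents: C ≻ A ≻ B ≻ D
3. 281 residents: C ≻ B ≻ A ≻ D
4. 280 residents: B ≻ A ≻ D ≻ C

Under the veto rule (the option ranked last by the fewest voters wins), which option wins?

B

Last-place votes: A 43, D 457, B 0, C 280.
B is ranked last by the fewest voters, so B wins.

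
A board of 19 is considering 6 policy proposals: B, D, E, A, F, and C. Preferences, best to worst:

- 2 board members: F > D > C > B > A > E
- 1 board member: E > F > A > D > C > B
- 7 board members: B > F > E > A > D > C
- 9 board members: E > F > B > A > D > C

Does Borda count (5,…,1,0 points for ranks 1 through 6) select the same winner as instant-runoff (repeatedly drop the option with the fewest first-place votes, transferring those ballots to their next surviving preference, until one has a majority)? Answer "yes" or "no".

Borda — scores: B 66, D 26, E 71, A 37, F 78, C 7. Winner: F.
Instant-runoff — R1 B 7, D 0, E 10, A 0, F 2, C 0 (E winner). Winner: E.
The two methods disagree.

no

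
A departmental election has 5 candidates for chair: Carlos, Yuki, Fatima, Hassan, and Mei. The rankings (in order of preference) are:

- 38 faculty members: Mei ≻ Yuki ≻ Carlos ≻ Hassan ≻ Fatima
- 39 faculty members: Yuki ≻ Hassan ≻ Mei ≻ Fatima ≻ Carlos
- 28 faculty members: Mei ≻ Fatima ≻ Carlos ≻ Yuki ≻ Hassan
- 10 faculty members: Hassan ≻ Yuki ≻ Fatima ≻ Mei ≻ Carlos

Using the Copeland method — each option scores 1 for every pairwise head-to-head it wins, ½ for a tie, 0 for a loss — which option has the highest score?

Mei

Carlos: beats Hassan; loses to Yuki, Fatima, and Mei → score 1.
Yuki: beats Carlos, Fatima, and Hassan; loses to Mei → score 3.
Fatima: beats Carlos; loses to Yuki, Hassan, and Mei → score 1.
Hassan: beats Fatima; loses to Carlos, Yuki, and Mei → score 1.
Mei: beats Carlos, Yuki, Fatima, and Hassan → score 4.
Mei has the best pairwise record.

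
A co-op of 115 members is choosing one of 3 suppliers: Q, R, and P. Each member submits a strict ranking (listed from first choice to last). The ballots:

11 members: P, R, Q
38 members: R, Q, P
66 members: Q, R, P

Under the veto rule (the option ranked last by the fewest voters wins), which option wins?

Last-place votes: Q 11, R 0, P 104.
R is ranked last by the fewest voters, so R wins.

R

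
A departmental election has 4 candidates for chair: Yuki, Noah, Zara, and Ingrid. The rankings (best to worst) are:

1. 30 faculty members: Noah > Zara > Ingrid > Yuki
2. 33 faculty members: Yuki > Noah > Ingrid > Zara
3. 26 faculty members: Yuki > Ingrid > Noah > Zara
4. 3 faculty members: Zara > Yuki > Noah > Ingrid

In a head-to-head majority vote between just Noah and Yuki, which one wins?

Yuki

Voters preferring Noah to Yuki: 30; preferring Yuki to Noah: 62.
Yuki wins the head-to-head.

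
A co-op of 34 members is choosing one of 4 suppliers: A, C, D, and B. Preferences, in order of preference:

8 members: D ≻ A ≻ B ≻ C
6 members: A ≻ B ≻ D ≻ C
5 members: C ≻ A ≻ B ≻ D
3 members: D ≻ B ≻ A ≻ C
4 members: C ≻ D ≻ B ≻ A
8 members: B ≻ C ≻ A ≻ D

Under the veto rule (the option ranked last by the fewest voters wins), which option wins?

B

Last-place votes: A 4, C 17, D 13, B 0.
B is ranked last by the fewest voters, so B wins.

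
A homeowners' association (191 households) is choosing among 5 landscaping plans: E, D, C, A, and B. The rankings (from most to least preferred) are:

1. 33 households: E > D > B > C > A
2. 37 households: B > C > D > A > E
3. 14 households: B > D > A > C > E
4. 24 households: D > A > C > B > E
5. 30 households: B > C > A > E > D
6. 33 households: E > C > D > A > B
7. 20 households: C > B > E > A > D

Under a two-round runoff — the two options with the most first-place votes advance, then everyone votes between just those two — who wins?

Round 1 first-place votes: E 66, D 24, C 20, A 0, B 81.
B and E advance.
Runoff: B is preferred to E by 125 voters; E by 66.
B wins the runoff.

B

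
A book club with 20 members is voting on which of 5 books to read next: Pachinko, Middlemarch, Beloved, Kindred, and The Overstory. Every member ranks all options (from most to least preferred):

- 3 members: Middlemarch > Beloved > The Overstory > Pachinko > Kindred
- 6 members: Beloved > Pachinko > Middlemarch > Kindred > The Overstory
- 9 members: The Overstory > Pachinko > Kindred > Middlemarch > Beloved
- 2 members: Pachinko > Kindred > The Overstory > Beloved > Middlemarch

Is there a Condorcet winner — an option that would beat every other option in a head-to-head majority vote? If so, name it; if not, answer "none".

The Overstory

The Overstory vs Pachinko: 12–8 for The Overstory.
The Overstory vs Middlemarch: 11–9 for The Overstory.
The Overstory vs Beloved: 11–9 for The Overstory.
The Overstory vs Kindred: 12–8 for The Overstory.
The Overstory beats every other option head-to-head.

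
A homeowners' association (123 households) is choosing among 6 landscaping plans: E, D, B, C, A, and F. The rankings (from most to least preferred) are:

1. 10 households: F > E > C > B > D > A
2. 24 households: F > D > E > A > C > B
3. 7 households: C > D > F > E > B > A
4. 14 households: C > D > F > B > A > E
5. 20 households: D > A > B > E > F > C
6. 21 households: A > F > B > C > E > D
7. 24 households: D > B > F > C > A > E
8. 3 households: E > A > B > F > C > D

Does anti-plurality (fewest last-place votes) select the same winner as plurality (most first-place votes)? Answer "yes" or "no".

Anti-plurality — last-place votes: E 38, D 24, B 24, C 20, A 17, F 0. Winner: F.
Plurality — first-place votes: E 3, D 44, B 0, C 21, A 21, F 34. Winner: D.
The two methods disagree.

no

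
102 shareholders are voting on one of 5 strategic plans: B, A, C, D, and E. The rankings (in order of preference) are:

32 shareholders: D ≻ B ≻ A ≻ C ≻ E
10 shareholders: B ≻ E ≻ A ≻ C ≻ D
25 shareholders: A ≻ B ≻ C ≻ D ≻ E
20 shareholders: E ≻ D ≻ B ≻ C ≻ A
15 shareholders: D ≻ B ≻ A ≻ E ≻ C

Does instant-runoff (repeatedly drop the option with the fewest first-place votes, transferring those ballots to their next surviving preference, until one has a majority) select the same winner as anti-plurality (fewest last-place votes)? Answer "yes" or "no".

Instant-runoff — R1 B 10, A 25, C 0, D 47, E 20 (C out); R2 B 10, A 25, D 47, E 20 (B out); R3 A 25, D 47, E 30 (A out); R4 D 72, E 30 (D winner). Winner: D.
Anti-plurality — last-place votes: B 0, A 20, C 15, D 10, E 57. Winner: B.
The two methods disagree.

no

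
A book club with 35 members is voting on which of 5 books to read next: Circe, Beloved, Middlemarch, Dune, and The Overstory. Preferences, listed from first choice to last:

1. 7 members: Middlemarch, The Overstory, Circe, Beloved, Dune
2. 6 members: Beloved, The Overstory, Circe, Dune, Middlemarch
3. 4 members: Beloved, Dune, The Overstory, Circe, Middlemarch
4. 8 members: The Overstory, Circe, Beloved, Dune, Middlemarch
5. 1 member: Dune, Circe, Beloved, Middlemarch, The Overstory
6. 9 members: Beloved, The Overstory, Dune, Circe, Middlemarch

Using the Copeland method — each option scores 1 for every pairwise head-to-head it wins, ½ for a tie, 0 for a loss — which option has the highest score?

Circe: beats Middlemarch and Dune; loses to Beloved and The Overstory → score 2.
Beloved: beats Circe, Middlemarch, Dune, and The Overstory → score 4.
Middlemarch: loses to Circe, Beloved, Dune, and The Overstory → score 0.
Dune: beats Middlemarch; loses to Circe, Beloved, and The Overstory → score 1.
The Overstory: beats Circe, Middlemarch, and Dune; loses to Beloved → score 3.
Beloved has the best pairwise record.

Beloved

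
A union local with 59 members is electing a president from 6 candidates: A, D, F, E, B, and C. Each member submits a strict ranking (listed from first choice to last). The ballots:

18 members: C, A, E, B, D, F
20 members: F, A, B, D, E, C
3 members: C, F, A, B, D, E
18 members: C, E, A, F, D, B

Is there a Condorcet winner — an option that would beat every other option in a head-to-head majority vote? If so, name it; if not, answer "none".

C

C vs A: 39–20 for C.
C vs D: 39–20 for C.
C vs F: 39–20 for C.
C vs E: 39–20 for C.
C vs B: 39–20 for C.
C beats every other option head-to-head.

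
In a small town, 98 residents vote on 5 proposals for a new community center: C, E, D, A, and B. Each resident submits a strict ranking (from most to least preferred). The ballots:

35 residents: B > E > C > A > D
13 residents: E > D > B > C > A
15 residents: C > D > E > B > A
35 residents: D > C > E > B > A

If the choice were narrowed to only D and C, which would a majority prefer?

Voters preferring D to C: 48; preferring C to D: 50.
C wins the head-to-head.

C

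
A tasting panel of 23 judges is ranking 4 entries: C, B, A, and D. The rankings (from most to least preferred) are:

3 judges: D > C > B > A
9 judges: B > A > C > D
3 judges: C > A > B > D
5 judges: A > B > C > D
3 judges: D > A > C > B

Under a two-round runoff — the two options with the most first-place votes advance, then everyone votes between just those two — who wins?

Round 1 first-place votes: C 3, B 9, A 5, D 6.
B and D advance.
Runoff: B is preferred to D by 17 voters; D by 6.
B wins the runoff.

B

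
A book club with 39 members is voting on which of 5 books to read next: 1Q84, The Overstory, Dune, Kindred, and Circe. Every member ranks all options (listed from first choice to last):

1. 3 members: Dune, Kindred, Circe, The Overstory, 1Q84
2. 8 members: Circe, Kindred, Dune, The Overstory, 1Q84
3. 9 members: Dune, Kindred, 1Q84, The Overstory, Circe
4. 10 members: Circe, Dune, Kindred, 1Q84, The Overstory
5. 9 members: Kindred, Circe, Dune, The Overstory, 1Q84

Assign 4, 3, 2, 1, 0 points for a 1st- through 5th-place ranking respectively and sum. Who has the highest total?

Kindred

1Q84: 3·0 + 8·0 + 9·2 + 10·1 + 9·0 = 28
The Overstory: 3·1 + 8·1 + 9·1 + 10·0 + 9·1 = 29
Dune: 3·4 + 8·2 + 9·4 + 10·3 + 9·2 = 112
Kindred: 3·3 + 8·3 + 9·3 + 10·2 + 9·4 = 116
Circe: 3·2 + 8·4 + 9·0 + 10·4 + 9·3 = 105
Kindred has the highest Borda score (116).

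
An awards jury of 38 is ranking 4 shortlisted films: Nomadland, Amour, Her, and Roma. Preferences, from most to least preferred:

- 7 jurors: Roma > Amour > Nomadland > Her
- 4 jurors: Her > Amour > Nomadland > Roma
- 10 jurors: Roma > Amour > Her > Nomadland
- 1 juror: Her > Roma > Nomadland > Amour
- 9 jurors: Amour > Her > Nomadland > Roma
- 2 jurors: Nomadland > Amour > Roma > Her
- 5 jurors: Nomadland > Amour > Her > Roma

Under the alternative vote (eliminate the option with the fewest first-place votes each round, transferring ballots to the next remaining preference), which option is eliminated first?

Round 1: Nomadland 7, Amour 9, Her 5, Roma 17. Eliminate Her.

Her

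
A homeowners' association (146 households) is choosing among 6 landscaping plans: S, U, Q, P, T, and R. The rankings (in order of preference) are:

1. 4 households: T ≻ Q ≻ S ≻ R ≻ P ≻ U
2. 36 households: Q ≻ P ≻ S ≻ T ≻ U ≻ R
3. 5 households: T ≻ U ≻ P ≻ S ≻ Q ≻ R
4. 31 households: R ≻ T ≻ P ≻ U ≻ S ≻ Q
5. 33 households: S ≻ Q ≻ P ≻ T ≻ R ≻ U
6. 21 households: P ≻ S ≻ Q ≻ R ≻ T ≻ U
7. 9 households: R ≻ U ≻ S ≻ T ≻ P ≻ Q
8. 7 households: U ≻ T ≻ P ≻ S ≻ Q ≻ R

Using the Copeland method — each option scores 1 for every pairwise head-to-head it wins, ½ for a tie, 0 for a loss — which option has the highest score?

S: beats U, Q, T, and R; loses to P → score 4.
U: loses to S, Q, P, T, and R → score 0.
Q: beats U, T, and R; ties P; loses to S → score 3.5.
P: beats S, U, T, and R; ties Q → score 4.5.
T: beats U and R; loses to S, Q, and P → score 2.
R: beats U; loses to S, Q, P, and T → score 1.
P has the best pairwise record.

P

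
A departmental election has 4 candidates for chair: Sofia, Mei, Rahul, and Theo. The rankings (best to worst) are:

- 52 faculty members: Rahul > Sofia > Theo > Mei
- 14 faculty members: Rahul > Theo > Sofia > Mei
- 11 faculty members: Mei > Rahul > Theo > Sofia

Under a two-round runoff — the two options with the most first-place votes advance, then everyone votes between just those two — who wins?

Round 1 first-place votes: Sofia 0, Mei 11, Rahul 66, Theo 0.
Rahul and Mei advance.
Runoff: Rahul is preferred to Mei by 66 voters; Mei by 11.
Rahul wins the runoff.

Rahul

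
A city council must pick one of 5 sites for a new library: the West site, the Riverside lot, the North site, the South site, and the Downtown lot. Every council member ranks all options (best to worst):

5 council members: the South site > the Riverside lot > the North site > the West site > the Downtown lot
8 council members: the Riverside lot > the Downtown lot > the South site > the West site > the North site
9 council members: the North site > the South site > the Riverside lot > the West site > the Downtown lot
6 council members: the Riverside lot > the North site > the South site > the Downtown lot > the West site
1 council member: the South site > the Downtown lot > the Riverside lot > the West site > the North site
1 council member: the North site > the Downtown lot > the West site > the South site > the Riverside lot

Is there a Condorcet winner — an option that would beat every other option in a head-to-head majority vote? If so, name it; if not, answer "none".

Checking pairwise contests:
the Riverside lot beats the West site 29–1.
the South site beats the Riverside lot 16–14.
the Riverside lot beats the North site 20–10.
the North site beats the South site 16–14.
the Riverside lot beats the Downtown lot 28–2.
Every option loses at least one head-to-head, so there is no Condorcet winner.

none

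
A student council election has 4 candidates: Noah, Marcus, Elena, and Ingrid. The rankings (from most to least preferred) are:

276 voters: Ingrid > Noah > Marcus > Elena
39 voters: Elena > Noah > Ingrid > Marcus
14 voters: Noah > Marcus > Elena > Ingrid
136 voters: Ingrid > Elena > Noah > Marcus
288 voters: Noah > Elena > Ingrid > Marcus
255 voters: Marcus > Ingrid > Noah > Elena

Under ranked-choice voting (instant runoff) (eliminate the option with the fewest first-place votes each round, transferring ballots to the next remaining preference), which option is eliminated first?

Elena

Round 1: Noah 302, Marcus 255, Elena 39, Ingrid 412. Eliminate Elena.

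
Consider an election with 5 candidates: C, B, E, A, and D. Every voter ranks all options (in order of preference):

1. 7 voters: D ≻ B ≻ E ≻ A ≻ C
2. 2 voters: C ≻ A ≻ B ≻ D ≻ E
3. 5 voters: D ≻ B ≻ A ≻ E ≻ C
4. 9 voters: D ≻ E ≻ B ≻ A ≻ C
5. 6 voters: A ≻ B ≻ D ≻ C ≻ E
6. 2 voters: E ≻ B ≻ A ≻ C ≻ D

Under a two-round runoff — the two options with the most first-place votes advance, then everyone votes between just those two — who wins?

Round 1 first-place votes: C 2, B 0, E 2, A 6, D 21.
D and A advance.
Runoff: D is preferred to A by 21 voters; A by 10.
D wins the runoff.

D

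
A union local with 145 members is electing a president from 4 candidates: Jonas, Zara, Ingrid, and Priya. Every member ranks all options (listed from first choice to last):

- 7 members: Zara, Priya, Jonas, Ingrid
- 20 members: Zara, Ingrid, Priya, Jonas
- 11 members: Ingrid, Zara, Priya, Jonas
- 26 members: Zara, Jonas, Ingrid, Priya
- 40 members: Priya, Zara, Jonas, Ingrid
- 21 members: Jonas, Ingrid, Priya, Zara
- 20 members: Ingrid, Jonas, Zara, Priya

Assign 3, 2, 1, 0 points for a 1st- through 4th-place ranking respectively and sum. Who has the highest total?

Jonas: 7·1 + 20·0 + 11·0 + 26·2 + 40·1 + 21·3 + 20·2 = 202
Zara: 7·3 + 20·3 + 11·2 + 26·3 + 40·2 + 21·0 + 20·1 = 281
Ingrid: 7·0 + 20·2 + 11·3 + 26·1 + 40·0 + 21·2 + 20·3 = 201
Priya: 7·2 + 20·1 + 11·1 + 26·0 + 40·3 + 21·1 + 20·0 = 186
Zara has the highest Borda score (281).

Zara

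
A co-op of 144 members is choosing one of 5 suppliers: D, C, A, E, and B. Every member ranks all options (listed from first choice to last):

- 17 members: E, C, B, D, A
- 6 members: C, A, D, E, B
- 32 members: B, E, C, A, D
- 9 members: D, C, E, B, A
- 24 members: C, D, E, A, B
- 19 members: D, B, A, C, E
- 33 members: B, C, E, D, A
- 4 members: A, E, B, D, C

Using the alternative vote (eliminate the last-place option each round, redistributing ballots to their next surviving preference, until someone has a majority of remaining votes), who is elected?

B

Round 1: D 28, C 30, A 4, E 17, B 65. Eliminate A.
Round 2: D 28, C 30, E 21, B 65. Eliminate E.
Round 3: D 28, C 47, B 69. Eliminate D.
Round 4: C 56, B 88. B has a majority.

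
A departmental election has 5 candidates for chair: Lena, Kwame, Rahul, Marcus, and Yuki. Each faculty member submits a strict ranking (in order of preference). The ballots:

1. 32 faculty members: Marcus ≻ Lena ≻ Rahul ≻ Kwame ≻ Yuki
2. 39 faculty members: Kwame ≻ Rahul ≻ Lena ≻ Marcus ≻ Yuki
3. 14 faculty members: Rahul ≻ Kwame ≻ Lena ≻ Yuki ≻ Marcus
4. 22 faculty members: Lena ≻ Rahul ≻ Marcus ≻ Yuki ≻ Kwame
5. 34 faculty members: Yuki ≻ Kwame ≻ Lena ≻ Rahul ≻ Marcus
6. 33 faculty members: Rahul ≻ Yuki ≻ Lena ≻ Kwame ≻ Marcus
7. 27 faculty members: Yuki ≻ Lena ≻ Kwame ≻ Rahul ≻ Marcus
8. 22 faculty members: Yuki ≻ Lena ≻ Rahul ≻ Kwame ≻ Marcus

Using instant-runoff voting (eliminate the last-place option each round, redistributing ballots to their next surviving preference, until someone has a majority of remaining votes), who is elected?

Round 1: Lena 22, Kwame 39, Rahul 47, Marcus 32, Yuki 83. Eliminate Lena.
Round 2: Kwame 39, Rahul 69, Marcus 32, Yuki 83. Eliminate Marcus.
Round 3: Kwame 39, Rahul 101, Yuki 83. Eliminate Kwame.
Round 4: Rahul 140, Yuki 83. Rahul has a majority.

Rahul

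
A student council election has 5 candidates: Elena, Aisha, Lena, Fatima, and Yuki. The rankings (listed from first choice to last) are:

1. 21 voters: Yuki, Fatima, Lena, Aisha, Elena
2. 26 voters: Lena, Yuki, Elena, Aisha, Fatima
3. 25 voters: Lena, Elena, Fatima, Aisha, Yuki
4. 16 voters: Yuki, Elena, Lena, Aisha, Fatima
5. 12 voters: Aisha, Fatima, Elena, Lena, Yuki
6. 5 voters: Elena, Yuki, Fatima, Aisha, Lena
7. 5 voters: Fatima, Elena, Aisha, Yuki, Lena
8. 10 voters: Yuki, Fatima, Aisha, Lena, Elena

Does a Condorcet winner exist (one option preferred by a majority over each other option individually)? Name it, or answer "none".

Lena

Lena vs Elena: 82–38 for Lena.
Lena vs Aisha: 88–32 for Lena.
Lena vs Fatima: 67–53 for Lena.
Lena vs Yuki: 63–57 for Lena.
Lena beats every other option head-to-head.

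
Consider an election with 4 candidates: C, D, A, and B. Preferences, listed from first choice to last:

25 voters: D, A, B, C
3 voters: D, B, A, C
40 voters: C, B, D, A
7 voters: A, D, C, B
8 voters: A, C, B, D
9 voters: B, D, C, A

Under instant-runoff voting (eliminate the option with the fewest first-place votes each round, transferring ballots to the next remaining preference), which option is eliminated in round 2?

A

Round 1: C 40, D 28, A 15, B 9. Eliminate B.
Round 2: C 40, D 37, A 15. Eliminate A.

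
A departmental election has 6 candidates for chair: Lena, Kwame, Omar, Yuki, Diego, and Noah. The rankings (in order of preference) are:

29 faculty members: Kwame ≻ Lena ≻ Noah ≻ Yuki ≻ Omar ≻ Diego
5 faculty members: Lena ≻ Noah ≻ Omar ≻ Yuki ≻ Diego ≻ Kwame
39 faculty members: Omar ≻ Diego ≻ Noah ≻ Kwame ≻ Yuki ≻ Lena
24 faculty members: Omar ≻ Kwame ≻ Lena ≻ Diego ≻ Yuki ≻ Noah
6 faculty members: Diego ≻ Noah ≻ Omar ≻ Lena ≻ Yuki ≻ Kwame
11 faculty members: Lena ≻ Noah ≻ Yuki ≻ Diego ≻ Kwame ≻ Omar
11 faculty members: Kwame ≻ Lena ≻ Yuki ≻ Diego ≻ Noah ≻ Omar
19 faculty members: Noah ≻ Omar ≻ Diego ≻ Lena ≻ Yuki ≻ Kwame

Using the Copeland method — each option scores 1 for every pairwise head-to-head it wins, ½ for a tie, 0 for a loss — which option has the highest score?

Lena: beats Yuki, Diego, and Noah; loses to Kwame and Omar → score 3.
Kwame: beats Lena and Yuki; loses to Omar, Diego, and Noah → score 2.
Omar: beats Lena, Kwame, Yuki, and Diego; loses to Noah → score 4.
Yuki: loses to Lena, Kwame, Omar, Diego, and Noah → score 0.
Diego: beats Kwame, Yuki, and Noah; loses to Lena and Omar → score 3.
Noah: beats Kwame, Omar, and Yuki; loses to Lena and Diego → score 3.
Omar has the best pairwise record.

Omar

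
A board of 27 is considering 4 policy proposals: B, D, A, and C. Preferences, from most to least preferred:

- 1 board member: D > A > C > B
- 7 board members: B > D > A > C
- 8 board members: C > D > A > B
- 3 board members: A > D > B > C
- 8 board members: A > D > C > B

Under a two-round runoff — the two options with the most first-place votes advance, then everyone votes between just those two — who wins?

Round 1 first-place votes: B 7, D 1, A 11, C 8.
A and C advance.
Runoff: A is preferred to C by 19 voters; C by 8.
A wins the runoff.

A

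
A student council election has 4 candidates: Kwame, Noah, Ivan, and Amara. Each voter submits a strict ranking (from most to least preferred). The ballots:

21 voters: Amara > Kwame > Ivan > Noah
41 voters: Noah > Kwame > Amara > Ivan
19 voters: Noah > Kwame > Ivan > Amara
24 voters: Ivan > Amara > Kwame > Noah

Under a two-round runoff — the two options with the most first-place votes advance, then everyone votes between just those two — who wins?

Noah

Round 1 first-place votes: Kwame 0, Noah 60, Ivan 24, Amara 21.
Noah and Ivan advance.
Runoff: Noah is preferred to Ivan by 60 voters; Ivan by 45.
Noah wins the runoff.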